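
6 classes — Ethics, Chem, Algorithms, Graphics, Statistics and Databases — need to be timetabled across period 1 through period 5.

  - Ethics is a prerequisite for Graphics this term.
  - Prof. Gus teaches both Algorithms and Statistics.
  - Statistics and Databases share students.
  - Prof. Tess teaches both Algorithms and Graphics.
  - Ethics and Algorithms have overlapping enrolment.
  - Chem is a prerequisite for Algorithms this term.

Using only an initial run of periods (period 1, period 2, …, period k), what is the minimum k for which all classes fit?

The precedence chain requires at least 2 distinct periods.
Could 2 periods be enough, i.e. nothing placed later than period 2? No: Algorithms must come after Chem (at period 1 or later) → {period 2}; Graphics must come after Ethics (at period 1 or later) → {period 2}; Graphics can't share with Algorithms (period 2) → nothing is left.
So 2 periods is not enough.
3 works (last occupied period: period 3): for example Chem in period 1; Graphics in period 3; Algorithms in period 2; Databases in period 2; Ethics in period 1; Statistics in period 1.

3 periods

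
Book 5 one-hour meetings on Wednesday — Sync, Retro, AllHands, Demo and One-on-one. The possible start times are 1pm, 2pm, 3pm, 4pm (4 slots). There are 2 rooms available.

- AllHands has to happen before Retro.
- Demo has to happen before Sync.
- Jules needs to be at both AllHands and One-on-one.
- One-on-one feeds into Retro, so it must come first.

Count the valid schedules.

Splitting on Sync: it can be 2pm (8), 3pm (16), 4pm (24). Listing each branch's schedules as (Retro, AllHands, Demo, One-on-one):
Sync=2pm: (3pm,1pm,1pm,2pm) (3pm,2pm,1pm,1pm) (4pm,1pm,1pm,2pm) (4pm,1pm,1pm,3pm) (4pm,2pm,1pm,1pm) (4pm,2pm,1pm,3pm) (4pm,3pm,1pm,1pm) (4pm,3pm,1pm,2pm) — 8.
Sync=3pm: (3pm,1pm,1pm,2pm) (3pm,1pm,2pm,2pm) (3pm,2pm,1pm,1pm) (3pm,2pm,2pm,1pm) (4pm,1pm,1pm,2pm) (4pm,1pm,1pm,3pm) (4pm,1pm,2pm,2pm) (4pm,1pm,2pm,3pm) (4pm,2pm,1pm,1pm) (4pm,2pm,1pm,3pm) (4pm,2pm,2pm,1pm) (4pm,2pm,2pm,3pm) (4pm,3pm,1pm,1pm) (4pm,3pm,1pm,2pm) (4pm,3pm,2pm,1pm) (4pm,3pm,2pm,2pm) — 16.
Sync=4pm: (3pm,1pm,1pm,2pm) (3pm,1pm,2pm,2pm) (3pm,1pm,3pm,2pm) (3pm,2pm,1pm,1pm) (3pm,2pm,2pm,1pm) (3pm,2pm,3pm,1pm) (4pm,1pm,1pm,2pm) (4pm,1pm,1pm,3pm) (4pm,1pm,2pm,2pm) (4pm,1pm,2pm,3pm) (4pm,1pm,3pm,2pm) (4pm,1pm,3pm,3pm) (4pm,2pm,1pm,1pm) (4pm,2pm,1pm,3pm) (4pm,2pm,2pm,1pm) (4pm,2pm,2pm,3pm) (4pm,2pm,3pm,1pm) (4pm,2pm,3pm,3pm) (4pm,3pm,1pm,1pm) (4pm,3pm,1pm,2pm) (4pm,3pm,2pm,1pm) (4pm,3pm,2pm,2pm) (4pm,3pm,3pm,1pm) (4pm,3pm,3pm,2pm) — 24.
Summing: 8 + 16 + 24 = 48.

48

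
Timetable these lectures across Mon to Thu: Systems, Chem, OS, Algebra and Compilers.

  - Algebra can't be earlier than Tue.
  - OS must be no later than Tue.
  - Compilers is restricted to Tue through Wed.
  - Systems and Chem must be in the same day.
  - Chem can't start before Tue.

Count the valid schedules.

36

Splitting on Systems: it can be Tue (12), Wed (12), Thu (12). Listing each branch's schedules as (Chem, OS, Algebra, Compilers):
Systems=Tue: (Tue,Mon,Tue,Tue) (Tue,Mon,Tue,Wed) (Tue,Mon,Wed,Tue) (Tue,Mon,Wed,Wed) (Tue,Mon,Thu,Tue) (Tue,Mon,Thu,Wed) (Tue,Tue,Tue,Tue) (Tue,Tue,Tue,Wed) (Tue,Tue,Wed,Tue) (Tue,Tue,Wed,Wed) (Tue,Tue,Thu,Tue) (Tue,Tue,Thu,Wed) — 12.
Systems=Wed: (Wed,Mon,Tue,Tue) (Wed,Mon,Tue,Wed) (Wed,Mon,Wed,Tue) (Wed,Mon,Wed,Wed) (Wed,Mon,Thu,Tue) (Wed,Mon,Thu,Wed) (Wed,Tue,Tue,Tue) (Wed,Tue,Tue,Wed) (Wed,Tue,Wed,Tue) (Wed,Tue,Wed,Wed) (Wed,Tue,Thu,Tue) (Wed,Tue,Thu,Wed) — 12.
Systems=Thu: (Thu,Mon,Tue,Tue) (Thu,Mon,Tue,Wed) (Thu,Mon,Wed,Tue) (Thu,Mon,Wed,Wed) (Thu,Mon,Thu,Tue) (Thu,Mon,Thu,Wed) (Thu,Tue,Tue,Tue) (Thu,Tue,Tue,Wed) (Thu,Tue,Wed,Tue) (Thu,Tue,Wed,Wed) (Thu,Tue,Thu,Tue) (Thu,Tue,Thu,Wed) — 12.
Summing: 12 + 12 + 12 = 36.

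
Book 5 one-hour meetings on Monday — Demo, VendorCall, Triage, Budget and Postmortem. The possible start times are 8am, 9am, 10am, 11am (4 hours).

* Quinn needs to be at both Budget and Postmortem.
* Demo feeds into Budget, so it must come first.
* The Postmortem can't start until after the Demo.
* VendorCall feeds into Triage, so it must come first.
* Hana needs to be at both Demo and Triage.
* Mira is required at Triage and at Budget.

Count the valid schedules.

29

Splitting on Demo: it can be 8am (24), 9am (5). Listing each branch's schedules as (VendorCall, Triage, Budget, Postmortem):
Demo=8am: (8am,9am,10am,9am) (8am,9am,10am,11am) (8am,9am,11am,9am) (8am,9am,11am,10am) (8am,10am,9am,10am) (8am,10am,9am,11am) (8am,10am,11am,9am) (8am,10am,11am,10am) (8am,11am,9am,10am) (8am,11am,9am,11am) (8am,11am,10am,9am) (8am,11am,10am,11am) (9am,10am,9am,10am) (9am,10am,9am,11am) (9am,10am,11am,9am) (9am,10am,11am,10am) (9am,11am,9am,10am) (9am,11am,9am,11am) (9am,11am,10am,9am) (9am,11am,10am,11am) (10am,11am,9am,10am) (10am,11am,9am,11am) (10am,11am,10am,9am) (10am,11am,10am,11am) — 24.
Demo=9am: (8am,10am,11am,10am) (8am,11am,10am,11am) (9am,10am,11am,10am) (9am,11am,10am,11am) (10am,11am,10am,11am) — 5.
Summing: 24 + 5 = 29.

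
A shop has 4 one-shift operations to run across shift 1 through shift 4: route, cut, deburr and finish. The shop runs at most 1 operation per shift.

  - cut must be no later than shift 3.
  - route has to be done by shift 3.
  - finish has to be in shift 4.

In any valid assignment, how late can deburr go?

shift 3

deburr at shift 3 is achievable: deburr -> shift 3; finish -> shift 4; cut -> shift 2; route -> shift 1.
Nothing later works — the capacity limit rule out every shift after shift 3.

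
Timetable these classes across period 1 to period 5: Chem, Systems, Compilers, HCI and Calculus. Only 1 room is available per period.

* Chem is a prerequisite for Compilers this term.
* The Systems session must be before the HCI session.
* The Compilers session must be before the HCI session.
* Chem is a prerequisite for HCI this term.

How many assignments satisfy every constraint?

15

Splitting on Chem: it can be period 1 (8), period 2 (5), period 3 (2). Listing each branch's schedules as (Systems, Compilers, HCI, Calculus) by period number:
Chem=period 1: (2,3,4,5) (2,3,5,4) (2,4,5,3) (3,2,4,5) (3,2,5,4) (3,4,5,2) (4,2,5,3) (4,3,5,2) — 8.
Chem=period 2: (1,3,4,5) (1,3,5,4) (1,4,5,3) (3,4,5,1) (4,3,5,1) — 5.
Chem=period 3: (1,4,5,2) (2,4,5,1) — 2.
Summing: 8 + 5 + 2 = 15.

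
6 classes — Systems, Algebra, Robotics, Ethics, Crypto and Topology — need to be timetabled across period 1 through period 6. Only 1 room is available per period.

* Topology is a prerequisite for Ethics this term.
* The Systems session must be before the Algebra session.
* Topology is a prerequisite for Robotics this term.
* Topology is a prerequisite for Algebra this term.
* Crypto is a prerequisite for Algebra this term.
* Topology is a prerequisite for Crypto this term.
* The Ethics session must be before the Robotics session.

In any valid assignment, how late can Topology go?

Downstream work caps Topology at period 4.
Topology at period 2 is achievable: Systems=period 1, Crypto=period 3, Algebra=period 4, Ethics=period 5, Topology=period 2, Robotics=period 6.
Nothing later works — the capacity limit rule out every period after period 2.

period 2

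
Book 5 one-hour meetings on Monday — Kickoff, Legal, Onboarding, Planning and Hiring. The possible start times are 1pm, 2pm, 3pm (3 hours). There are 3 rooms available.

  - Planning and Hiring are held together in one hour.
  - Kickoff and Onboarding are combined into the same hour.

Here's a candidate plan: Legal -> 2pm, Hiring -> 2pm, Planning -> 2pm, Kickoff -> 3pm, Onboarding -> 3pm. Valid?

Yes, all constraints hold

There are 3 rooms available — holds.
Planning and Hiring are held together in one hour — holds.
Kickoff and Onboarding are combined into the same hour — holds.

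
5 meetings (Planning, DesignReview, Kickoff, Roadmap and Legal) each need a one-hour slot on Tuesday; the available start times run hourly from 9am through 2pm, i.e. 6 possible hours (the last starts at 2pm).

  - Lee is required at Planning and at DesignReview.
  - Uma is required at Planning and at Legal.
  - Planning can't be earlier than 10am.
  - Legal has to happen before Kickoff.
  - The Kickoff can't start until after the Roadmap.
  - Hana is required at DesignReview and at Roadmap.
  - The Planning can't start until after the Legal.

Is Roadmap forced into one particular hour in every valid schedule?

Roadmap can be 9am (e.g. Kickoff in 10am; DesignReview in 11am; Roadmap in 9am; Legal in 9am; Planning in 10am) or 10am (e.g. Legal in 9am, DesignReview in 9am, Planning in 10am, Roadmap in 10am, Kickoff in 11am).

No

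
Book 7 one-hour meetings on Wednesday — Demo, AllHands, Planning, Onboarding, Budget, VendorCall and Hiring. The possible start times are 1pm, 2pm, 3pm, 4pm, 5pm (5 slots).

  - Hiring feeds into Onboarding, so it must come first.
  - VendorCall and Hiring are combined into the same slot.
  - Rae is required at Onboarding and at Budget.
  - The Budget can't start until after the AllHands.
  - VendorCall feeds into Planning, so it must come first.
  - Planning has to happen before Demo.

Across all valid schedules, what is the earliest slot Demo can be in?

3pm

Precedence pushes Demo to at least 3pm.
Demo at 3pm is achievable: Hiring in 1pm, Planning in 2pm, VendorCall in 1pm, Demo in 3pm, Onboarding in 2pm, AllHands in 1pm, Budget in 3pm.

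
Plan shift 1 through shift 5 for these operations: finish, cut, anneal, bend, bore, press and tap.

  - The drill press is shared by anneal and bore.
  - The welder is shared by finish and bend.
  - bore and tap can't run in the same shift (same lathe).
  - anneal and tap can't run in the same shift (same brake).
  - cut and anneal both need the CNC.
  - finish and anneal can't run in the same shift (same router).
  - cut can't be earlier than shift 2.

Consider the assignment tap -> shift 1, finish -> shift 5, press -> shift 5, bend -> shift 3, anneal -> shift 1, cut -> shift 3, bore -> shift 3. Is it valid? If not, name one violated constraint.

cut can't be earlier than shift 2 — holds.
bore and tap can't run in the same shift (same lathe) — holds.
finish and anneal can't run in the same shift (same router) — holds.
The drill press is shared by anneal and bore — holds.
anneal and tap can't run in the same shift (same brake) — violated.
cut and anneal both need the CNC — holds.
The welder is shared by finish and bend — holds.

No. anneal and tap can't run in the same shift (same brake) is not satisfied.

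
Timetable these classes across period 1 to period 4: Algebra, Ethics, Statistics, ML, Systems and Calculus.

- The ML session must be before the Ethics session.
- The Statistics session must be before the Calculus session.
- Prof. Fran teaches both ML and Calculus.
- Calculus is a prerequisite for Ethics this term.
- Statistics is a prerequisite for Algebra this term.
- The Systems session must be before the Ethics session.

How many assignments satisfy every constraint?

54

Splitting on Algebra: it can be period 2 (14), period 3 (20), period 4 (20). Listing each branch's schedules as (Ethics, Statistics, ML, Systems, Calculus) by period number:
Algebra=period 2: (3,1,1,1,2) (3,1,1,2,2) (4,1,1,1,2) (4,1,1,1,3) (4,1,1,2,2) (4,1,1,2,3) (4,1,1,3,2) (4,1,1,3,3) (4,1,2,1,3) (4,1,2,2,3) (4,1,2,3,3) (4,1,3,1,2) (4,1,3,2,2) (4,1,3,3,2) — 14.
Algebra=period 3: (3,1,1,1,2) (3,1,1,2,2) (4,1,1,1,2) (4,1,1,1,3) (4,1,1,2,2) (4,1,1,2,3) (4,1,1,3,2) (4,1,1,3,3) (4,1,2,1,3) (4,1,2,2,3) (4,1,2,3,3) (4,1,3,1,2) (4,1,3,2,2) (4,1,3,3,2) (4,2,1,1,3) (4,2,1,2,3) (4,2,1,3,3) (4,2,2,1,3) (4,2,2,2,3) (4,2,2,3,3) — 20.
Algebra=period 4: (3,1,1,1,2) (3,1,1,2,2) (4,1,1,1,2) (4,1,1,1,3) (4,1,1,2,2) (4,1,1,2,3) (4,1,1,3,2) (4,1,1,3,3) (4,1,2,1,3) (4,1,2,2,3) (4,1,2,3,3) (4,1,3,1,2) (4,1,3,2,2) (4,1,3,3,2) (4,2,1,1,3) (4,2,1,2,3) (4,2,1,3,3) (4,2,2,1,3) (4,2,2,2,3) (4,2,2,3,3) — 20.
Summing: 14 + 20 + 20 = 54.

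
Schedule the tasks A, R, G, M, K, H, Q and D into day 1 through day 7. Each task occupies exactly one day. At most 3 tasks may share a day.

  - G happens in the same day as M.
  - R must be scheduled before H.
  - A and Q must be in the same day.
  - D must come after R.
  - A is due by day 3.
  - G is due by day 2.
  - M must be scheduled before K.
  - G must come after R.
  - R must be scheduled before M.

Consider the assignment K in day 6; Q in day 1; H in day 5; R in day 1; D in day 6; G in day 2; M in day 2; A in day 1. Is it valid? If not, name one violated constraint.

Yes

At most 3 tasks may share a day — holds.
A and Q must be in the same day — holds.
G happens in the same day as M — holds.
R must be scheduled before M — holds.
D must come after R — holds.
G is due by day 2 — holds.
R must be scheduled before H — holds.
A is due by day 3 — holds.
G must come after R — holds.
M must be scheduled before K — holds.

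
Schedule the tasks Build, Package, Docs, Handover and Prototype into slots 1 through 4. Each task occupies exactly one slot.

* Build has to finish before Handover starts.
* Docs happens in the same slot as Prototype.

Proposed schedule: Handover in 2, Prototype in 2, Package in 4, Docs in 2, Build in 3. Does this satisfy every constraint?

Build has to finish before Handover starts — violated.
Docs happens in the same slot as Prototype — holds.

Invalid. Build has to finish before Handover starts.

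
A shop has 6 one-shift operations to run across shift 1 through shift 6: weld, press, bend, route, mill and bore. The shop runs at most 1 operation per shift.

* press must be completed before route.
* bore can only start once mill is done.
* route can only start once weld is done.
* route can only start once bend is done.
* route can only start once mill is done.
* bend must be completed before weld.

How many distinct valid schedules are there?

Splitting on weld: it can be shift 2 (5), shift 3 (10), shift 4 (15), shift 5 (12). Listing each branch's schedules as (press, bend, route, mill, bore) by shift number:
weld=shift 2: (3,1,5,4,6) (3,1,6,4,5) (4,1,5,3,6) (4,1,6,3,5) (5,1,6,3,4) — 5.
weld=shift 3: (1,2,5,4,6) (1,2,6,4,5) (2,1,5,4,6) (2,1,6,4,5) (4,1,5,2,6) (4,1,6,2,5) (4,2,5,1,6) (4,2,6,1,5) (5,1,6,2,4) (5,2,6,1,4) — 10.
weld=shift 4: (1,2,5,3,6) (1,2,6,3,5) (1,3,5,2,6) (1,3,6,2,5) (2,1,5,3,6) (2,1,6,3,5) (2,3,5,1,6) (2,3,6,1,5) (3,1,5,2,6) (3,1,6,2,5) (3,2,5,1,6) (3,2,6,1,5) (5,1,6,2,3) (5,2,6,1,3) (5,3,6,1,2) — 15.
weld=shift 5: (1,2,6,3,4) (1,3,6,2,4) (1,4,6,2,3) (2,1,6,3,4) (2,3,6,1,4) (2,4,6,1,3) (3,1,6,2,4) (3,2,6,1,4) (3,4,6,1,2) (4,1,6,2,3) (4,2,6,1,3) (4,3,6,1,2) — 12.
Summing: 5 + 10 + 15 + 12 = 42.

42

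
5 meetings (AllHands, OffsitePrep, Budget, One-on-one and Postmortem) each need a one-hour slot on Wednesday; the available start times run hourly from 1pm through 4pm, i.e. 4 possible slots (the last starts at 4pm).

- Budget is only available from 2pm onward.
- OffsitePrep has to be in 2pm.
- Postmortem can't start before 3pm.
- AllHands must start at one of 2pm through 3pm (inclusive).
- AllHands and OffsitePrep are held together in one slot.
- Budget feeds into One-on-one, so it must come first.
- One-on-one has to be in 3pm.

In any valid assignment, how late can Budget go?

2pm

Budget is available from 2pm; downstream work caps Budget at 2pm.
Budget at 2pm is achievable: Budget -> 2pm, AllHands -> 2pm, OffsitePrep -> 2pm, Postmortem -> 3pm, One-on-one -> 3pm.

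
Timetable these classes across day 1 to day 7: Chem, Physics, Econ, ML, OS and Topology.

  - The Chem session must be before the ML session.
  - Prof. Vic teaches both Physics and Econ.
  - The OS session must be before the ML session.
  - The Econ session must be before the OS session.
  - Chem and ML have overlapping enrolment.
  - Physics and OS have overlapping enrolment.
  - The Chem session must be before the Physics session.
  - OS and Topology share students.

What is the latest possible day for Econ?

Downstream work caps Econ at day 5.
Econ at day 5 is achievable: ML -> day 7; OS -> day 6; Physics -> day 2; Econ -> day 5; Chem -> day 1; Topology -> day 1.

day 5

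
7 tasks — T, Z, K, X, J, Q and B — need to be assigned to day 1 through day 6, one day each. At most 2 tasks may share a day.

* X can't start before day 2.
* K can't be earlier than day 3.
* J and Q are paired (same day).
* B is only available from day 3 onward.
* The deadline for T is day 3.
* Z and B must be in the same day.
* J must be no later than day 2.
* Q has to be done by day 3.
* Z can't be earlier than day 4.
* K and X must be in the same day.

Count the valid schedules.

30

Splitting on T: it can be day 1 (9), day 2 (9), day 3 (12). Listing each branch's schedules as (Z, K, X, J, Q, B) by day number:
T=day 1: (4,3,3,2,2,4) (4,5,5,2,2,4) (4,6,6,2,2,4) (5,3,3,2,2,5) (5,4,4,2,2,5) (5,6,6,2,2,5) (6,3,3,2,2,6) (6,4,4,2,2,6) (6,5,5,2,2,6) — 9.
T=day 2: (4,3,3,1,1,4) (4,5,5,1,1,4) (4,6,6,1,1,4) (5,3,3,1,1,5) (5,4,4,1,1,5) (5,6,6,1,1,5) (6,3,3,1,1,6) (6,4,4,1,1,6) (6,5,5,1,1,6) — 9.
T=day 3: (4,5,5,1,1,4) (4,5,5,2,2,4) (4,6,6,1,1,4) (4,6,6,2,2,4) (5,4,4,1,1,5) (5,4,4,2,2,5) (5,6,6,1,1,5) (5,6,6,2,2,5) (6,4,4,1,1,6) (6,4,4,2,2,6) (6,5,5,1,1,6) (6,5,5,2,2,6) — 12.
Summing: 9 + 9 + 12 = 30.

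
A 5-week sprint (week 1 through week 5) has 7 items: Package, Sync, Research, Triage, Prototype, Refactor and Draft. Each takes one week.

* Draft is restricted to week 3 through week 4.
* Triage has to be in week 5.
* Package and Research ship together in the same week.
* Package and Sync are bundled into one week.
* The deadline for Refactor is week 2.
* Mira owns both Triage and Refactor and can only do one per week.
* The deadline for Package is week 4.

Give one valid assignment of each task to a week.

Package -> week 1; Research -> week 1; Triage -> week 5; Sync -> week 1; Draft -> week 3; Refactor -> week 1; Prototype -> week 1

Checking: Triage(week 5) != Refactor(week 1); Package = Research = week 1; Package = Sync = week 1; Refactor=week 1 in [week 1,week 2]; Draft=week 3 in [week 3,week 4]; Triage=week 5 in [week 5,week 5]; Package=week 1 in [week 1,week 4].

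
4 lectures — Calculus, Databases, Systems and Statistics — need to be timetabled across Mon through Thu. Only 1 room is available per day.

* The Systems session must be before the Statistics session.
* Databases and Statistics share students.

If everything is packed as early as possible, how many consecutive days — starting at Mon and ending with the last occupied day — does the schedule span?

4

The precedence chain requires at least 2 distinct days.
With at most 1 per day and 4 lectures, at least 4 days are needed.
4 works (last occupied day: Thu): for example Databases=Thu, Systems=Mon, Statistics=Tue, Calculus=Wed.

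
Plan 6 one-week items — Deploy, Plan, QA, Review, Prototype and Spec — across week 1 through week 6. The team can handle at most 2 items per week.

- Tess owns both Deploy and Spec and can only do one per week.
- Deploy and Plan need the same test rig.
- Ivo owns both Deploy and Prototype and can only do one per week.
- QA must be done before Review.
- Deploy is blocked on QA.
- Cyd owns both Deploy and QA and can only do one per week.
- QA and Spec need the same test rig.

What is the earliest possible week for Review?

Precedence pushes Review to at least week 2.
Review at week 2 is achievable: Prototype in week 3; Spec in week 3; Deploy in week 2; Review in week 2; Plan in week 1; QA in week 1.

week 2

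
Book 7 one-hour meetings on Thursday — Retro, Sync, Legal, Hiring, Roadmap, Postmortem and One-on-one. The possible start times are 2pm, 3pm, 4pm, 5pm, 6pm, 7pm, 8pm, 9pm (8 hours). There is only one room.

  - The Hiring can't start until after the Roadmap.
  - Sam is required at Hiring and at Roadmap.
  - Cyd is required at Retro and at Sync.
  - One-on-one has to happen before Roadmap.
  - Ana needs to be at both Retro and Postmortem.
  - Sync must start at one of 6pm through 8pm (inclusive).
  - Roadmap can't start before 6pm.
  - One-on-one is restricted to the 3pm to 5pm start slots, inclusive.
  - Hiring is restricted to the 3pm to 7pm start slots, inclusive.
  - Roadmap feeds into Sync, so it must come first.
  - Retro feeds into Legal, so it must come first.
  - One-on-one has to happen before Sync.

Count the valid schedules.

Splitting on Retro: it can be 2pm (18), 3pm (8), 4pm (6), 5pm (4). Listing each branch's schedules as (Sync, Legal, Hiring, Roadmap, Postmortem, One-on-one):
Retro=2pm: (8pm,3pm,7pm,6pm,4pm,5pm) (8pm,3pm,7pm,6pm,5pm,4pm) (8pm,3pm,7pm,6pm,9pm,4pm) (8pm,3pm,7pm,6pm,9pm,5pm) (8pm,4pm,7pm,6pm,3pm,5pm) (8pm,4pm,7pm,6pm,5pm,3pm) (8pm,4pm,7pm,6pm,9pm,3pm) (8pm,4pm,7pm,6pm,9pm,5pm) (8pm,5pm,7pm,6pm,3pm,4pm) (8pm,5pm,7pm,6pm,4pm,3pm) (8pm,5pm,7pm,6pm,9pm,3pm) (8pm,5pm,7pm,6pm,9pm,4pm) (8pm,9pm,7pm,6pm,3pm,4pm) (8pm,9pm,7pm,6pm,3pm,5pm) (8pm,9pm,7pm,6pm,4pm,3pm) (8pm,9pm,7pm,6pm,4pm,5pm) (8pm,9pm,7pm,6pm,5pm,3pm) (8pm,9pm,7pm,6pm,5pm,4pm) — 18.
Retro=3pm: (8pm,4pm,7pm,6pm,2pm,5pm) (8pm,4pm,7pm,6pm,9pm,5pm) (8pm,5pm,7pm,6pm,2pm,4pm) (8pm,5pm,7pm,6pm,9pm,4pm) (8pm,9pm,7pm,6pm,2pm,4pm) (8pm,9pm,7pm,6pm,2pm,5pm) (8pm,9pm,7pm,6pm,4pm,5pm) (8pm,9pm,7pm,6pm,5pm,4pm) — 8.
Retro=4pm: (8pm,5pm,7pm,6pm,2pm,3pm) (8pm,5pm,7pm,6pm,9pm,3pm) (8pm,9pm,7pm,6pm,2pm,3pm) (8pm,9pm,7pm,6pm,2pm,5pm) (8pm,9pm,7pm,6pm,3pm,5pm) (8pm,9pm,7pm,6pm,5pm,3pm) — 6.
Retro=5pm: (8pm,9pm,7pm,6pm,2pm,3pm) (8pm,9pm,7pm,6pm,2pm,4pm) (8pm,9pm,7pm,6pm,3pm,4pm) (8pm,9pm,7pm,6pm,4pm,3pm) — 4.
Summing: 18 + 8 + 6 + 4 = 36.

36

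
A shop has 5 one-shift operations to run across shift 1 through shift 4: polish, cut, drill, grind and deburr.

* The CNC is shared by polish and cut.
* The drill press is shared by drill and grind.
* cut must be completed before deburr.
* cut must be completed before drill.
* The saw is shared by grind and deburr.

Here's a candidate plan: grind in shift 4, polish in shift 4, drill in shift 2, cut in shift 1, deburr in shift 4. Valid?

No. The saw is shared by grind and deburr is not satisfied.

cut must be completed before deburr — holds.
The CNC is shared by polish and cut — holds.
The drill press is shared by drill and grind — holds.
cut must be completed before drill — holds.
The saw is shared by grind and deburr — violated.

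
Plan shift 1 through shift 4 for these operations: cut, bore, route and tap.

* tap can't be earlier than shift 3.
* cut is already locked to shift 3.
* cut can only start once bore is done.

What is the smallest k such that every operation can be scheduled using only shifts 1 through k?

The precedence chain requires at least 2 distinct shifts.
cut can't be placed before shift 3, so the schedule must run through at least shift 3.
3 works (last occupied shift: shift 3): for example tap in shift 3; cut in shift 3; bore in shift 1; route in shift 1.

3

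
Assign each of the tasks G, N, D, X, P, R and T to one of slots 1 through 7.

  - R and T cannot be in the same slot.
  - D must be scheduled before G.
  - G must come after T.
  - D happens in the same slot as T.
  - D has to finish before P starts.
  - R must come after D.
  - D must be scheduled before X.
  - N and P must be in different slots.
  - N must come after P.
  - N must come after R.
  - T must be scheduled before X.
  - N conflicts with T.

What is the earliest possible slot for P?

2

Precedence pushes P to at least 2; downstream work caps P at 6.
P at 2 is achievable: P in 2; D in 1; T in 1; G in 2; R in 2; N in 3; X in 2.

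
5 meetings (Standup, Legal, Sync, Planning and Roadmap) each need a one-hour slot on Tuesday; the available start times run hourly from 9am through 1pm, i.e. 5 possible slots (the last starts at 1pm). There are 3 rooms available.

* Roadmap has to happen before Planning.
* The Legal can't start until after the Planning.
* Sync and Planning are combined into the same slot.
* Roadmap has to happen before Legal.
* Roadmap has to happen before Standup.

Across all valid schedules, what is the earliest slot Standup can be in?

10am

Precedence pushes Standup to at least 10am.
Standup at 10am is achievable: Roadmap in 9am; Sync in 10am; Standup in 10am; Planning in 10am; Legal in 11am.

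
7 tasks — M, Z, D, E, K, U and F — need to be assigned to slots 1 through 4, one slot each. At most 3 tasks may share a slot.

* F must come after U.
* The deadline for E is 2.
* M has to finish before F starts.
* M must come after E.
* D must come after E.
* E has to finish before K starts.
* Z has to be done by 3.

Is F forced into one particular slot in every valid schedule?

F can be 3 (e.g. D -> 2; K -> 2; E -> 1; M -> 2; F -> 3; U -> 1; Z -> 1) or 4 (e.g. M in 2, F in 4, D in 2, K in 2, E in 1, Z in 1, U in 1).

No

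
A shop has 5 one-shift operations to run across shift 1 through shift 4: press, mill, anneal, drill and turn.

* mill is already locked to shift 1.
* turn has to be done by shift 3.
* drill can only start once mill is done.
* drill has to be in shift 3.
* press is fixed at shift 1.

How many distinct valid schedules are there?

12

Splitting on anneal: it can be shift 1 (3), shift 2 (3), shift 3 (3), shift 4 (3). Listing each branch's schedules as (press, mill, drill, turn) by shift number:
anneal=shift 1: (1,1,3,1) (1,1,3,2) (1,1,3,3) — 3.
anneal=shift 2: (1,1,3,1) (1,1,3,2) (1,1,3,3) — 3.
anneal=shift 3: (1,1,3,1) (1,1,3,2) (1,1,3,3) — 3.
anneal=shift 4: (1,1,3,1) (1,1,3,2) (1,1,3,3) — 3.
Summing: 3 + 3 + 3 + 3 = 12.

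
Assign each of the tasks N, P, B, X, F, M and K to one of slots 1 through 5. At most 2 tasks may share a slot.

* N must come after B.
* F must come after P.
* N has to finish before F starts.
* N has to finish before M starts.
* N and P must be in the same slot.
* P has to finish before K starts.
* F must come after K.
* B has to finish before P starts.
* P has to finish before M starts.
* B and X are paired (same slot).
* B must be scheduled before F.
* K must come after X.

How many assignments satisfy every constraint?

Splitting on N: it can be 2 (9), 3 (4). Listing each branch's schedules as (P, B, X, F, M, K):
N=2: (2,1,1,4,3,3) (2,1,1,4,4,3) (2,1,1,4,5,3) (2,1,1,5,3,3) (2,1,1,5,3,4) (2,1,1,5,4,3) (2,1,1,5,4,4) (2,1,1,5,5,3) (2,1,1,5,5,4) — 9.
N=3: (3,1,1,5,4,4) (3,1,1,5,5,4) (3,2,2,5,4,4) (3,2,2,5,5,4) — 4.
Summing: 9 + 4 = 13.

13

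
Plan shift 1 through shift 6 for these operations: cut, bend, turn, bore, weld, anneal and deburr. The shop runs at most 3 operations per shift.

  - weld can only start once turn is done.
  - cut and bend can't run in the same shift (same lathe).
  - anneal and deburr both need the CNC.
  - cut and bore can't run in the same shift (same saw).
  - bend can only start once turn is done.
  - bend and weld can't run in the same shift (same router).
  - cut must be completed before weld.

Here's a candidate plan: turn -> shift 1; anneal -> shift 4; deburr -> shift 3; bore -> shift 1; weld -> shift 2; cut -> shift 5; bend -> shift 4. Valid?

Invalid. cut must be completed before weld.

cut and bore can't run in the same shift (same saw) — holds.
cut must be completed before weld — violated.
anneal and deburr both need the CNC — holds.
cut and bend can't run in the same shift (same lathe) — holds.
The shop runs at most 3 operations per shift — holds.
weld can only start once turn is done — holds.
bend can only start once turn is done — holds.
bend and weld can't run in the same shift (same router) — holds.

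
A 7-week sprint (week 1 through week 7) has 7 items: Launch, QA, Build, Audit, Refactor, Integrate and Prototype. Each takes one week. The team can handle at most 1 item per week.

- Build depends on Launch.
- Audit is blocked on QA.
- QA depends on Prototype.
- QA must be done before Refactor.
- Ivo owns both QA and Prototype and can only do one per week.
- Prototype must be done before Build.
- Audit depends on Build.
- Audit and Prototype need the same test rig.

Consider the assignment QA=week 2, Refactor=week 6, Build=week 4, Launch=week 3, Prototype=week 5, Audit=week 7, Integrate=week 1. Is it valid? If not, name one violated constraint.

Invalid. QA depends on Prototype.

QA depends on Prototype — violated.
Audit is blocked on QA — holds.
Audit and Prototype need the same test rig — holds.
Audit depends on Build — holds.
Ivo owns both QA and Prototype and can only do one per week — holds.
The team can handle at most 1 item per week — holds.
Build depends on Launch — holds.
Prototype must be done before Build — violated.
QA must be done before Refactor — holds.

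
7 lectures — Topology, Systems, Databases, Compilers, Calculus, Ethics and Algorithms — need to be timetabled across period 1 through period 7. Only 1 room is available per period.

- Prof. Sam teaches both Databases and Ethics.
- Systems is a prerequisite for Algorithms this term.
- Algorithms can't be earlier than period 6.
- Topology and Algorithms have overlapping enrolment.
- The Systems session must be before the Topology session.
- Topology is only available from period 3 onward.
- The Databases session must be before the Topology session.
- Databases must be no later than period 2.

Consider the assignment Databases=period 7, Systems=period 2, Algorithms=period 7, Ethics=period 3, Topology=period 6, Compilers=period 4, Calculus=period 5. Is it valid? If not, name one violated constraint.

Systems is a prerequisite for Algorithms this term — holds.
Topology and Algorithms have overlapping enrolment — holds.
The Systems session must be before the Topology session — holds.
Topology is only available from period 3 onward — holds.
Databases must be no later than period 2 — violated.
Prof. Sam teaches both Databases and Ethics — holds.
Algorithms can't be earlier than period 6 — holds.
Only 1 room is available per period — violated.
The Databases session must be before the Topology session — violated.

No. Databases must be no later than period 2 is not satisfied.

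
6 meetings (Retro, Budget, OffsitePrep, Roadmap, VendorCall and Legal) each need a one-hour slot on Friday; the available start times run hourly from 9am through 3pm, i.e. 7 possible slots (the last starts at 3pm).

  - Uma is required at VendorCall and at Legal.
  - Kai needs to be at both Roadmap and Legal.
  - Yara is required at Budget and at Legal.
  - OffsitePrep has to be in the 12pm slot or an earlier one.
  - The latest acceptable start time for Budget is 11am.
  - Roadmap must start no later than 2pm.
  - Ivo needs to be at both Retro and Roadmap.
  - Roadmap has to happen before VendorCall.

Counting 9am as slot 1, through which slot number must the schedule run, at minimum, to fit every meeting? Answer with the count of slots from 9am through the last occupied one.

The precedence chain requires at least 2 distinct slots.
Could 2 slots be enough, i.e. nothing placed later than 10am? No: Roadmap's window within 2 slots is {9am, 10am}; VendorCall must come after Roadmap (at 9am or later) → {10am}; Roadmap must come before VendorCall (at 10am or earlier) → {9am}; Legal can't share with Roadmap (9am) → {10am}; Legal can't share with VendorCall (10am) → nothing is left.
So 2 slots is not enough.
3 works (last occupied slot: 11am): for example VendorCall in 10am, Legal in 11am, Retro in 10am, OffsitePrep in 9am, Roadmap in 9am, Budget in 9am.

3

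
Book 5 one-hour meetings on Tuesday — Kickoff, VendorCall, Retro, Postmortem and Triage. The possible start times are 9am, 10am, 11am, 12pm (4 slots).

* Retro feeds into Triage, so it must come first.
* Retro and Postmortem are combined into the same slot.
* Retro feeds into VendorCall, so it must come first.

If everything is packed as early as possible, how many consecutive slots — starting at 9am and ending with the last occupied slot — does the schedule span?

2 slots

The precedence chain requires at least 2 distinct slots.
2 works (last occupied slot: 10am): for example Postmortem in 9am; VendorCall in 10am; Retro in 9am; Kickoff in 9am; Triage in 10am.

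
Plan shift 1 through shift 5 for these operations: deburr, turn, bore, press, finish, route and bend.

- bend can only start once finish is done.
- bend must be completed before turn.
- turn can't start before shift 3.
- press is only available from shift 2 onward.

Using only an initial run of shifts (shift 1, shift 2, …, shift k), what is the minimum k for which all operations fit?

The precedence chain requires at least 3 distinct shifts.
3 works (last occupied shift: shift 3): for example turn=shift 3; deburr=shift 1; press=shift 2; bore=shift 1; route=shift 1; bend=shift 2; finish=shift 1.

3 shifts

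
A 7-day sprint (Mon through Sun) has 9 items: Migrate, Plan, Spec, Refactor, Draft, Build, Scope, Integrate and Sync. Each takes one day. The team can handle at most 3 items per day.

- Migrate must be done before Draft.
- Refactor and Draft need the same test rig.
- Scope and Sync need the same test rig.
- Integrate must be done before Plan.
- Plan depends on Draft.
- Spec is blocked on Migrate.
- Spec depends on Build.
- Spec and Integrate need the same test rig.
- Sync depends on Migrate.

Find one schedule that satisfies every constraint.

Build -> Mon; Draft -> Tue; Integrate -> Mon; Refactor -> Wed; Migrate -> Mon; Scope -> Wed; Spec -> Tue; Plan -> Wed; Sync -> Tue

Checking: Integrate(Mon) before Plan(Wed); Build(Mon) before Spec(Tue); Migrate(Mon) before Spec(Tue); Migrate(Mon) before Sync(Tue); Draft(Tue) before Plan(Wed); Migrate(Mon) before Draft(Tue); Spec(Tue) != Integrate(Mon); Scope(Wed) != Sync(Tue); Refactor(Wed) != Draft(Tue); max 3 per day (cap 3).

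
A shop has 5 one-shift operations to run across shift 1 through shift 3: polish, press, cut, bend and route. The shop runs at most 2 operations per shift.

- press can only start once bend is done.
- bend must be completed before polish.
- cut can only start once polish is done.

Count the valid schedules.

4

Enumerating: bend in shift 1; polish in shift 2; cut in shift 3; route in shift 1; press in shift 2 | polish in shift 2; press in shift 2; bend in shift 1; route in shift 3; cut in shift 3 | route in shift 1, bend in shift 1, polish in shift 2, press in shift 3, cut in shift 3 | cut=shift 3, press=shift 3, route=shift 2, polish=shift 2, bend=shift 1.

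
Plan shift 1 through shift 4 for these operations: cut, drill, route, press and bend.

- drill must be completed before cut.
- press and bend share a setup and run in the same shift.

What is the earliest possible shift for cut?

Precedence pushes cut to at least shift 2.
cut at shift 2 is achievable: press in shift 1, cut in shift 2, route in shift 1, drill in shift 1, bend in shift 1.

shift 2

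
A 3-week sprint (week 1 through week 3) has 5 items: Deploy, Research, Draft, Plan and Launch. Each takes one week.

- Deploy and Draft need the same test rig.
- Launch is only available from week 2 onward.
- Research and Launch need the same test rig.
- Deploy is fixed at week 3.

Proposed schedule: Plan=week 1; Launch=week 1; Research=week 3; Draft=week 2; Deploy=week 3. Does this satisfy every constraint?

Deploy and Draft need the same test rig — holds.
Launch is only available from week 2 onward — violated.
Research and Launch need the same test rig — holds.
Deploy is fixed at week 3 — holds.

No. Launch is only available from week 2 onward is not satisfied.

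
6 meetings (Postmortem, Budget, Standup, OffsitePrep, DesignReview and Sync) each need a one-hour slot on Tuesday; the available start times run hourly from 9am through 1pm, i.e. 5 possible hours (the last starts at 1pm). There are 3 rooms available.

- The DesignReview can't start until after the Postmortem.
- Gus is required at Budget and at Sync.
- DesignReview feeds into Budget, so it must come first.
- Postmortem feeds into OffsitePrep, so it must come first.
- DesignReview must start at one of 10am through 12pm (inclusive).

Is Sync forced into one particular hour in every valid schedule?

Sync can be 9am (e.g. Standup in 9am, DesignReview in 10am, Sync in 9am, Budget in 11am, OffsitePrep in 10am, Postmortem in 9am) or 10am (e.g. Standup -> 9am, DesignReview -> 10am, OffsitePrep -> 10am, Budget -> 11am, Postmortem -> 9am, Sync -> 10am).

No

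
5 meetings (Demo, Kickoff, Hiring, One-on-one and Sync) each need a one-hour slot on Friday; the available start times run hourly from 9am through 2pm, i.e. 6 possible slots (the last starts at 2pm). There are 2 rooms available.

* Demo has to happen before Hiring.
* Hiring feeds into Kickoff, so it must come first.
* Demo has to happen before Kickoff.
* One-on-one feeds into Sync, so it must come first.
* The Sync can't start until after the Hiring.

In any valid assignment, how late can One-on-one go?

Downstream work caps One-on-one at 1pm.
One-on-one at 1pm is achievable: Sync=2pm, One-on-one=1pm, Hiring=10am, Kickoff=11am, Demo=9am.

1pm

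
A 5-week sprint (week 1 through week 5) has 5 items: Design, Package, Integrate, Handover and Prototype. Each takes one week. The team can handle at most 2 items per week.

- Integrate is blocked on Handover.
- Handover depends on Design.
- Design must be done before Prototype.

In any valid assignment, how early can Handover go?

week 2

Precedence pushes Handover to at least week 2; downstream work caps Handover at week 4.
Handover at week 2 is achievable: Design=week 1, Integrate=week 3, Handover=week 2, Prototype=week 2, Package=week 1.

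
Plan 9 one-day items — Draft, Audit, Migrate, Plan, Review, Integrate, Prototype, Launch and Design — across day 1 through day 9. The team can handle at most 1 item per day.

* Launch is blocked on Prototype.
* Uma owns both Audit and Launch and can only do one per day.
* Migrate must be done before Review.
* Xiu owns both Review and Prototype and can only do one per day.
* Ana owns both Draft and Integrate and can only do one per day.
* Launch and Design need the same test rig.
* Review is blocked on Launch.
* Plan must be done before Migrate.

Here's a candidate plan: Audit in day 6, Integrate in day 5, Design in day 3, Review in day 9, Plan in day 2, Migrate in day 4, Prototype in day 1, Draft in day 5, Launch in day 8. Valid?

Plan must be done before Migrate — holds.
Launch is blocked on Prototype — holds.
The team can handle at most 1 item per day — violated.
Xiu owns both Review and Prototype and can only do one per day — holds.
Review is blocked on Launch — holds.
Launch and Design need the same test rig — holds.
Migrate must be done before Review — holds.
Uma owns both Audit and Launch and can only do one per day — holds.
Ana owns both Draft and Integrate and can only do one per day — violated.

Invalid. Ana owns both Draft and Integrate and can only do one per day.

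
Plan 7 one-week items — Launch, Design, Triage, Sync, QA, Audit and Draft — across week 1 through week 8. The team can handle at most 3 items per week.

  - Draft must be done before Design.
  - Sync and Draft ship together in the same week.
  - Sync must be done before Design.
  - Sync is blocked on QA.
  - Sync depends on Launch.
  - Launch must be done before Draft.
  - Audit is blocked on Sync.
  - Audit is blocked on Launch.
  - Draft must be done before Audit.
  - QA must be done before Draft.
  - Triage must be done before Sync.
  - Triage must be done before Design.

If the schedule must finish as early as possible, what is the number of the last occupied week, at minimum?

The precedence chain requires at least 3 distinct weeks.
With at most 3 per week and 7 tasks, at least 3 weeks are needed.
3 works (last occupied week: week 3): for example Draft in week 2, Audit in week 3, Launch in week 1, QA in week 1, Sync in week 2, Triage in week 1, Design in week 3.

3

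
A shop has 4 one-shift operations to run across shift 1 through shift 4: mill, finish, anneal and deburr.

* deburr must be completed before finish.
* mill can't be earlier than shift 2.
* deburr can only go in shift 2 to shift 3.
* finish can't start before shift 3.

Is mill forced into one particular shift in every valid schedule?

mill can be shift 2 (e.g. mill=shift 2; anneal=shift 1; deburr=shift 2; finish=shift 3) or shift 3 (e.g. anneal in shift 1; deburr in shift 2; mill in shift 3; finish in shift 3).

No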